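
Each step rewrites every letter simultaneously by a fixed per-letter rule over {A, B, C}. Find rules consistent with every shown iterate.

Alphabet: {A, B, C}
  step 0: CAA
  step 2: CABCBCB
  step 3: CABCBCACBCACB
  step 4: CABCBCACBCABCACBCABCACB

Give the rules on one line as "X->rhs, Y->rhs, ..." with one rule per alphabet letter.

  step 3 ⇒ step 4: CABCBCACBCACB ⇒ CA·B·CB·CA·CB·CA·B·CA·CB·CA·B·CA·CB
    A ↦ B
    B ↦ CB
    C ↦ CA

A->B, B->CB, C->CA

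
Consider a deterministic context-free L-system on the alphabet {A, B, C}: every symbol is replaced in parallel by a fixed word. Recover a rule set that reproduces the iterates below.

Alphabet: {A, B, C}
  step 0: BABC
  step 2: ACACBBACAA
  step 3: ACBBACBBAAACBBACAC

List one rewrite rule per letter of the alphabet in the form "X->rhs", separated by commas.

A->AC, B->A, C->BB

  step 2 ⇒ step 3: ACACBBACAA ⇒ AC·BB·AC·BB·A·A·AC·BB·AC·AC
    A ↦ AC
    B ↦ A
    C ↦ BB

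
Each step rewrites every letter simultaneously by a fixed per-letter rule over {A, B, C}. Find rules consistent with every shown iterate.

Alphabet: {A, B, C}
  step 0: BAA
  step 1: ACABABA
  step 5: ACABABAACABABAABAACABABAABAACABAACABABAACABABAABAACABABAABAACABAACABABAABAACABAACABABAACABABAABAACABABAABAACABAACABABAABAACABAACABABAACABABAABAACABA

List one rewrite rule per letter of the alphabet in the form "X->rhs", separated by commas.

A->BA, B->ACA, C->A

  step 0 ⇒ step 1: BAA ⇒ ACA·BA·BA
    A ↦ BA
    B ↦ ACA
    C ↦ A  (constrained at step 1)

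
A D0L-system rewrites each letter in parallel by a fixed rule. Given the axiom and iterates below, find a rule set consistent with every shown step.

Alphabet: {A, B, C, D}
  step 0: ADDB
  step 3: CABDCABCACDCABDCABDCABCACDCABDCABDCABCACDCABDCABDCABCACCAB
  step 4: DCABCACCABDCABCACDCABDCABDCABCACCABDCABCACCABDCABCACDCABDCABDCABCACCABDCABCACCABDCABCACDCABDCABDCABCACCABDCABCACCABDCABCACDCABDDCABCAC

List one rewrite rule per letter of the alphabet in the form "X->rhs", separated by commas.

  step 3 ⇒ step 4: CABDCABCACDCABDCABDCABCACDCABDCABDCABCACDCABDCABDCABCACCAB ⇒ D·CAB·CAC·CAB·D·CAB·CAC·D·CAB·D·CAB·D·CAB·CAC·CAB·D·CAB·CAC·CAB·D·CAB·CAC·D·CAB·D·CAB·D·CAB·CAC·CAB·D·CAB·CAC·CAB·D·CAB·CAC·D·CAB·D·CAB·D·CAB·CAC·CAB·D·CAB·CAC·CAB·D·CAB·CAC·D·CAB·D·D·CAB·CAC
    A ↦ CAB
    B ↦ CAC
    C ↦ D
    D ↦ CAB

A->CAB, B->CAC, C->D, D->CAB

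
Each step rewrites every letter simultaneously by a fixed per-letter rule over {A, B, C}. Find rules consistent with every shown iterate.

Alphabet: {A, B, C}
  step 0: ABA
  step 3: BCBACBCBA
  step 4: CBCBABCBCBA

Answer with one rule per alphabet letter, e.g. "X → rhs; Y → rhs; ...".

  step 3 ⇒ step 4: BCBACBCBA ⇒ C·B·C·BA·B·C·B·C·BA
    A ↦ BA
    B ↦ C
    C ↦ B

A->BA, B->C, C->B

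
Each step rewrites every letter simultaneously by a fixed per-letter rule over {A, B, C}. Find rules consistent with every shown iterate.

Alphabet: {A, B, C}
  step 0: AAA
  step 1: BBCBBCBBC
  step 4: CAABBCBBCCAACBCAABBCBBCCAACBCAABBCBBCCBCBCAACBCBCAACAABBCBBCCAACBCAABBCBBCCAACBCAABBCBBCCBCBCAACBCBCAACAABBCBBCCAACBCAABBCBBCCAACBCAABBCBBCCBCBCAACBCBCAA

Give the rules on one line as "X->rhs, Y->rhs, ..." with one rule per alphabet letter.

  step 0 ⇒ step 1: AAA ⇒ BBC·BBC·BBC
    A ↦ BBC
    B ↦ CB  (constrained at step 1)
    C ↦ CAA  (constrained at step 1)

A->BBC, B->CB, C->CAA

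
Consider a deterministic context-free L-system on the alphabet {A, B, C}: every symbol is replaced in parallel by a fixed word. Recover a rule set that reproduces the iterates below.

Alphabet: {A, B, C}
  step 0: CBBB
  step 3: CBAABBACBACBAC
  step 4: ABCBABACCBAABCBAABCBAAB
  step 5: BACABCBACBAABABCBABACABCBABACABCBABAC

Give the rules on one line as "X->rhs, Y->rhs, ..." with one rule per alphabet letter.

  step 4 ⇒ step 5: ABCBABACCBAABCBAABCBAAB ⇒ BA·C·AB·C·BA·C·BA·AB·AB·C·BA·BA·C·AB·C·BA·BA·C·AB·C·BA·BA·C
    A ↦ BA
    B ↦ C
    C ↦ AB

A->BA, B->C, C->AB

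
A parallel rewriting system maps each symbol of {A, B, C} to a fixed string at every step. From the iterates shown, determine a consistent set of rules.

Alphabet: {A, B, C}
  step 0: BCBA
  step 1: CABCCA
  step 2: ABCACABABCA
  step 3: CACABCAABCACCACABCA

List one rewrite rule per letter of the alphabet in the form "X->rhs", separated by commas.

  step 2 ⇒ step 3: ABCACABABCA ⇒ CA·C·AB·CA·AB·CA·C·CA·C·AB·CA
    A ↦ CA
    B ↦ C
    C ↦ AB

A->CA, B->C, C->AB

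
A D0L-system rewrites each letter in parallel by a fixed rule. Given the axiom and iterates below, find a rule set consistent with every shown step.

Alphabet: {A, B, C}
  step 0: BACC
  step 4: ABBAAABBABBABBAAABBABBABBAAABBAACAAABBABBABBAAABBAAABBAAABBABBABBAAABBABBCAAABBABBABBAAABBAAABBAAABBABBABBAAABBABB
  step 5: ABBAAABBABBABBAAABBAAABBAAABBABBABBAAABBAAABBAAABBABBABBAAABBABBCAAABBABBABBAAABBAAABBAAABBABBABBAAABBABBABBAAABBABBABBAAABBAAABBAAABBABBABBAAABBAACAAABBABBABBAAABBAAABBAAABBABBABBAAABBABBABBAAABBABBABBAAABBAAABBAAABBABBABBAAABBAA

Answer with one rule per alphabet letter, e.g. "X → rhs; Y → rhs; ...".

A->ABB, B->A, C->CAA

  step 4 ⇒ step 5: ABBAAABBABBABBAAABBABBABBAAABBAACAAABBABBABBAAABBAAABBAAABBABBABBAAABBABBCAAABBABBABBAAABBAAABBAAABBABBABBAAABBABB ⇒ ABB·A·A·ABB·ABB·ABB·A·A·ABB·A·A·ABB·A·A·ABB·ABB·ABB·A·A·ABB·A·A·ABB·A·A·ABB·ABB·ABB·A·A·ABB·ABB·CAA·ABB·ABB·ABB·A·A·ABB·A·A·ABB·A·A·ABB·ABB·ABB·A·A·ABB·ABB·ABB·A·A·ABB·ABB·ABB·A·A·ABB·A·A·ABB·A·A·ABB·ABB·ABB·A·A·ABB·A·A·CAA·ABB·ABB·ABB·A·A·ABB·A·A·ABB·A·A·ABB·ABB·ABB·A·A·ABB·ABB·ABB·A·A·ABB·ABB·ABB·A·A·ABB·A·A·ABB·A·A·ABB·ABB·ABB·A·A·ABB·A·A
    A ↦ ABB
    B ↦ A
    C ↦ CAA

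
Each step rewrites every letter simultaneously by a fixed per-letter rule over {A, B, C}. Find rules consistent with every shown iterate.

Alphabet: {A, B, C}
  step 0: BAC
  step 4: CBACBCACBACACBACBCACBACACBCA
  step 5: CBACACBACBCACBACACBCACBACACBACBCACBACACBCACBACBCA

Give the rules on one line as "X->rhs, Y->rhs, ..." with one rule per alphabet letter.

  step 4 ⇒ step 5: CBACBCACBACACBACBCACBACACBCA ⇒ CB·A·CA·CB·A·CB·CA·CB·A·CA·CB·CA·CB·A·CA·CB·A·CB·CA·CB·A·CA·CB·CA·CB·A·CB·CA
    A ↦ CA
    B ↦ A
    C ↦ CB

A->CA, B->A, C->CB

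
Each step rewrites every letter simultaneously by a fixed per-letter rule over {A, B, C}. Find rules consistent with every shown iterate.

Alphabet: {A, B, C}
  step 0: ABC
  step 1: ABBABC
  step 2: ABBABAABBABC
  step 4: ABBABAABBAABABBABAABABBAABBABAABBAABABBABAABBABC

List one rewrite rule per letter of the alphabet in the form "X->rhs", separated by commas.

  step 1 ⇒ step 2: ABBABC ⇒ AB·BA·BA·AB·BA·BC
    A ↦ AB
    B ↦ BA
    C ↦ BC

A->AB, B->BA, C->BC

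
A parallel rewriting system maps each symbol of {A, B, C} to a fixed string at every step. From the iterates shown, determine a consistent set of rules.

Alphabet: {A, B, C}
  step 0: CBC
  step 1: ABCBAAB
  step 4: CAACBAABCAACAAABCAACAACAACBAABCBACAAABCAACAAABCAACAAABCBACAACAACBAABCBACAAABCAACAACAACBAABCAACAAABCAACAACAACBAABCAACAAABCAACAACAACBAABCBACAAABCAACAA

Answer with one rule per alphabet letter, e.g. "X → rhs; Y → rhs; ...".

  step 0 ⇒ step 1: CBC ⇒ AB·CBA·AB
    B ↦ CBA
    C ↦ AB
    A ↦ CAA  (constrained at step 1)

A->CAA, B->CBA, C->AB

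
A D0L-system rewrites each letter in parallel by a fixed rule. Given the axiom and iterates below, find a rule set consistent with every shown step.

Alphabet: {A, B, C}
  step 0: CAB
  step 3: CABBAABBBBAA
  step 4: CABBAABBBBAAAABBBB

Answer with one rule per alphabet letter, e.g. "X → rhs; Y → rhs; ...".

A->BB, B->A, C->CA

  step 3 ⇒ step 4: CABBAABBBBAA ⇒ CA·BB·A·A·BB·BB·A·A·A·A·BB·BB
    A ↦ BB
    B ↦ A
    C ↦ CA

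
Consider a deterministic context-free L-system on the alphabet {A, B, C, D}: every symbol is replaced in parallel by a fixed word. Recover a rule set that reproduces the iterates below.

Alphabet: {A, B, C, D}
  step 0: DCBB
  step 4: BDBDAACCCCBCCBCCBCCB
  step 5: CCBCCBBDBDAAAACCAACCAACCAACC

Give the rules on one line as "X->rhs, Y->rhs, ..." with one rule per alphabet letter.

  step 4 ⇒ step 5: BDBDAACCCCBCCBCCBCCB ⇒ CC·B·CC·B·BD·BD·A·A·A·A·CC·A·A·CC·A·A·CC·A·A·CC
    A ↦ BD
    B ↦ CC
    C ↦ A
    D ↦ B

A->BD, B->CC, C->A, D->B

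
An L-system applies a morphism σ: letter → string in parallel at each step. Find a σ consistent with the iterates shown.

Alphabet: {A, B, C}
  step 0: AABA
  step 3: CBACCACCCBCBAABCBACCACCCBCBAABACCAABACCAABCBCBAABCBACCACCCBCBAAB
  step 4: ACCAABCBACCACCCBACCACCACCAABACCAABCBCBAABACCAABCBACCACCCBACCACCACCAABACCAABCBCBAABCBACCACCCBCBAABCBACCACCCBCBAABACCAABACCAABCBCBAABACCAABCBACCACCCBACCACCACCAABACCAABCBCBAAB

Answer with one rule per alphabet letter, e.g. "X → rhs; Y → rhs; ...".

  step 3 ⇒ step 4: CBACCACCCBCBAABCBACCACCCBCBAABACCAABACCAABCBCBAABCBACCACCCBCBAAB ⇒ ACC·AAB·CB·ACC·ACC·CB·ACC·ACC·ACC·AAB·ACC·AAB·CB·CB·AAB·ACC·AAB·CB·ACC·ACC·CB·ACC·ACC·ACC·AAB·ACC·AAB·CB·CB·AAB·CB·ACC·ACC·CB·CB·AAB·CB·ACC·ACC·CB·CB·AAB·ACC·AAB·ACC·AAB·CB·CB·AAB·ACC·AAB·CB·ACC·ACC·CB·ACC·ACC·ACC·AAB·ACC·AAB·CB·CB·AAB
    A ↦ CB
    B ↦ AAB
    C ↦ ACC

A->CB, B->AAB, C->ACC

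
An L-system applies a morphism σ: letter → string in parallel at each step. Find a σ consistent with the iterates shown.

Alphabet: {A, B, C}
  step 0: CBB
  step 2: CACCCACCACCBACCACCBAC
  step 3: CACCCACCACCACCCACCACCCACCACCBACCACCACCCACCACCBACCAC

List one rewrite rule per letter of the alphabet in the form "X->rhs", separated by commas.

  step 2 ⇒ step 3: CACCCACCACCBACCACCBAC ⇒ CAC·C·CAC·CAC·CAC·C·CAC·CAC·C·CAC·CAC·CBA·C·CAC·CAC·C·CAC·CAC·CBA·C·CAC
    A ↦ C
    B ↦ CBA
    C ↦ CAC

A->C, B->CBA, C->CAC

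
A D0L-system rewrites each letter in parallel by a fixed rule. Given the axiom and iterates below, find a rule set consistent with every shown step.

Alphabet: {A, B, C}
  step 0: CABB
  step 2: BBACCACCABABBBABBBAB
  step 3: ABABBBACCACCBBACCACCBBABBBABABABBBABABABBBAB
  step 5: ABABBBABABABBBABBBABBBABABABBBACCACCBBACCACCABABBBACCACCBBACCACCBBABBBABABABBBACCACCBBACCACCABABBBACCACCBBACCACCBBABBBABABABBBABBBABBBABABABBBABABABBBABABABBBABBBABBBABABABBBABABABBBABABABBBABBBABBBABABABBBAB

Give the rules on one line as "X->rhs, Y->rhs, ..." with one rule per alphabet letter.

A->BB, B->AB, C->ACC

  step 2 ⇒ step 3: BBACCACCABABBBABBBAB ⇒ AB·AB·BB·ACC·ACC·BB·ACC·ACC·BB·AB·BB·AB·AB·AB·BB·AB·AB·AB·BB·AB
    A ↦ BB
    B ↦ AB
    C ↦ ACC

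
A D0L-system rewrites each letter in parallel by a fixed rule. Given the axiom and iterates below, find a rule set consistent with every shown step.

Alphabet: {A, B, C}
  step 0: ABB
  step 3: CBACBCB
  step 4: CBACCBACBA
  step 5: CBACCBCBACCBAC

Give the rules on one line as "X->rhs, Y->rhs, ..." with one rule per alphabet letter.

A->C, B->A, C->CB

  step 4 ⇒ step 5: CBACCBACBA ⇒ CB·A·C·CB·CB·A·C·CB·A·C
    A ↦ C
    B ↦ A
    C ↦ CB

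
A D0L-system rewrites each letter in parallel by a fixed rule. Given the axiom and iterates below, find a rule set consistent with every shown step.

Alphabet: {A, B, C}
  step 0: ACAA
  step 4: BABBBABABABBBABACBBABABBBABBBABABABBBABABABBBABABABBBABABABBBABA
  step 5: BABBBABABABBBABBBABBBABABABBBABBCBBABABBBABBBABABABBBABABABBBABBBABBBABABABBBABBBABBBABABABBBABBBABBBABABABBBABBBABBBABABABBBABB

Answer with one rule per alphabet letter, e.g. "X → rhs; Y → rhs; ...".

  step 4 ⇒ step 5: BABBBABABABBBABACBBABABBBABBBABABABBBABABABBBABABABBBABABABBBABA ⇒ BA·BB·BA·BA·BA·BB·BA·BB·BA·BB·BA·BA·BA·BB·BA·BB·CB·BA·BA·BB·BA·BB·BA·BA·BA·BB·BA·BA·BA·BB·BA·BB·BA·BB·BA·BA·BA·BB·BA·BB·BA·BB·BA·BA·BA·BB·BA·BB·BA·BB·BA·BA·BA·BB·BA·BB·BA·BB·BA·BA·BA·BB·BA·BB
    A ↦ BB
    B ↦ BA
    C ↦ CB

A->BB, B->BA, C->CB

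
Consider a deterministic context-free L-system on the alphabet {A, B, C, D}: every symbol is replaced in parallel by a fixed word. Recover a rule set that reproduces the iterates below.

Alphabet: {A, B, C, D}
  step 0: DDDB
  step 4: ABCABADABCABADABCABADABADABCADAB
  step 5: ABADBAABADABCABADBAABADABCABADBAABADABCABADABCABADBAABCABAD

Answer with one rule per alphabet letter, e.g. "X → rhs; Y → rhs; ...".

  step 4 ⇒ step 5: ABCABADABCABADABCABADABADABCADAB ⇒ AB·AD·BA·AB·AD·AB·C·AB·AD·BA·AB·AD·AB·C·AB·AD·BA·AB·AD·AB·C·AB·AD·AB·C·AB·AD·BA·AB·C·AB·AD
    A ↦ AB
    B ↦ AD
    C ↦ BA
    D ↦ C

A->AB, B->AD, C->BA, D->C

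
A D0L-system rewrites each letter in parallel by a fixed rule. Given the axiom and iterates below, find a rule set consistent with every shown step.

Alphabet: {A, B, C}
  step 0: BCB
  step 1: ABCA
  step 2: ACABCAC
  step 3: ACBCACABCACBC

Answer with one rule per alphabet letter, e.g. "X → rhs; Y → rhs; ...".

  step 2 ⇒ step 3: ACABCAC ⇒ AC·BC·AC·A·BC·AC·BC
    A ↦ AC
    B ↦ A
    C ↦ BC

A->AC, B->A, C->BC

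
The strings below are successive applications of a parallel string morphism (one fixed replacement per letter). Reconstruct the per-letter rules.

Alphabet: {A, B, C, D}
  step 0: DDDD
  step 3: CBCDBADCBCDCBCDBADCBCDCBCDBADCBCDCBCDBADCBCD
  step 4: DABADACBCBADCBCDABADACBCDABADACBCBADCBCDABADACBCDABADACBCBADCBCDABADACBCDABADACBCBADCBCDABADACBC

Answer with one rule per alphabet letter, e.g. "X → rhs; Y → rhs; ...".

  step 3 ⇒ step 4: CBCDBADCBCDCBCDBADCBCDCBCDBADCBCDCBCDBADCBCD ⇒ DA·BA·DA·CBC·BA·D·CBC·DA·BA·DA·CBC·DA·BA·DA·CBC·BA·D·CBC·DA·BA·DA·CBC·DA·BA·DA·CBC·BA·D·CBC·DA·BA·DA·CBC·DA·BA·DA·CBC·BA·D·CBC·DA·BA·DA·CBC
    A ↦ D
    B ↦ BA
    C ↦ DA
    D ↦ CBC

A->D, B->BA, C->DA, D->CBC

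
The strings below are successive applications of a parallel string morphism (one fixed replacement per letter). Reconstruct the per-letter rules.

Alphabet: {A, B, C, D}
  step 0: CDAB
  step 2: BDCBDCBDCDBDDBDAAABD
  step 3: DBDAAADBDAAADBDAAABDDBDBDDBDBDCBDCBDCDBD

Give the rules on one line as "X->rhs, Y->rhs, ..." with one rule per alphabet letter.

A->BDC, B->D, C->AAA, D->BD

  step 2 ⇒ step 3: BDCBDCBDCDBDDBDAAABD ⇒ D·BD·AAA·D·BD·AAA·D·BD·AAA·BD·D·BD·BD·D·BD·BDC·BDC·BDC·D·BD
    A ↦ BDC
    B ↦ D
    C ↦ AAA
    D ↦ BD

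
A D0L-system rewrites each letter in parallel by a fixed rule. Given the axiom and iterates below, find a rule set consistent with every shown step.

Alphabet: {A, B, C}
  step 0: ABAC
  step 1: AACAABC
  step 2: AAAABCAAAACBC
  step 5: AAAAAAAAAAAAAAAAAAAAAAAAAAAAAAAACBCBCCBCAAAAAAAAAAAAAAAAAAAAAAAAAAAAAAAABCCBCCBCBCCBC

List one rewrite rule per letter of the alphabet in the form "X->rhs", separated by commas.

  step 1 ⇒ step 2: AACAABC ⇒ AA·AA·BC·AA·AA·C·BC
    A ↦ AA
    B ↦ C
    C ↦ BC

A->AA, B->C, C->BC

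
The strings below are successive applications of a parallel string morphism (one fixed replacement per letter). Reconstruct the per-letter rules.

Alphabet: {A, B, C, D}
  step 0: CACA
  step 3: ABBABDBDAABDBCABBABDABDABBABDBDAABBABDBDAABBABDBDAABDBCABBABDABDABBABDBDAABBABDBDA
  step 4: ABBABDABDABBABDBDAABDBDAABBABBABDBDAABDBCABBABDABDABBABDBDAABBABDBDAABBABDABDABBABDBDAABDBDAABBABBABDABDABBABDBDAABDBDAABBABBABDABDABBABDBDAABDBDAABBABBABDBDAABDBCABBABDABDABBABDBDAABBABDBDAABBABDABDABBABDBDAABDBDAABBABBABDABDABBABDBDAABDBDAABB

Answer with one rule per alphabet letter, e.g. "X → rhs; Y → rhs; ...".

  step 3 ⇒ step 4: ABBABDBDAABDBCABBABDABDABBABDBDAABBABDBDAABBABDBDAABDBCABBABDABDABBABDBDAABBABDBDA ⇒ ABB·ABD·ABD·ABB·ABD·BDA·ABD·BDA·ABB·ABB·ABD·BDA·ABD·BC·ABB·ABD·ABD·ABB·ABD·BDA·ABB·ABD·BDA·ABB·ABD·ABD·ABB·ABD·BDA·ABD·BDA·ABB·ABB·ABD·ABD·ABB·ABD·BDA·ABD·BDA·ABB·ABB·ABD·ABD·ABB·ABD·BDA·ABD·BDA·ABB·ABB·ABD·BDA·ABD·BC·ABB·ABD·ABD·ABB·ABD·BDA·ABB·ABD·BDA·ABB·ABD·ABD·ABB·ABD·BDA·ABD·BDA·ABB·ABB·ABD·ABD·ABB·ABD·BDA·ABD·BDA·ABB
    A ↦ ABB
    B ↦ ABD
    C ↦ BC
    D ↦ BDA

A->ABB, B->ABD, C->BC, D->BDA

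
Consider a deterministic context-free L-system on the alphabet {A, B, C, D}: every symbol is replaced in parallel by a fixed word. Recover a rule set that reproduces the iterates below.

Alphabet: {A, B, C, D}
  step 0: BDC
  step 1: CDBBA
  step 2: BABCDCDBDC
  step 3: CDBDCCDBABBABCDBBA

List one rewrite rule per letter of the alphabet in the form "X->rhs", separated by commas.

A->BDC, B->CD, C->BA, D->B

  step 2 ⇒ step 3: BABCDCDBDC ⇒ CD·BDC·CD·BA·B·BA·B·CD·B·BA
    A ↦ BDC
    B ↦ CD
    C ↦ BA
    D ↦ B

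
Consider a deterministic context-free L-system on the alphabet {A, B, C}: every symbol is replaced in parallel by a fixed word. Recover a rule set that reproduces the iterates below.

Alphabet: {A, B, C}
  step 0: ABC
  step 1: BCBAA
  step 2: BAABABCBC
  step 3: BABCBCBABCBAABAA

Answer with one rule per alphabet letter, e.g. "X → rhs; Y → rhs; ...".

A->BC, B->BA, C->A

  step 2 ⇒ step 3: BAABABCBC ⇒ BA·BC·BC·BA·BC·BA·A·BA·A
    A ↦ BC
    B ↦ BA
    C ↦ A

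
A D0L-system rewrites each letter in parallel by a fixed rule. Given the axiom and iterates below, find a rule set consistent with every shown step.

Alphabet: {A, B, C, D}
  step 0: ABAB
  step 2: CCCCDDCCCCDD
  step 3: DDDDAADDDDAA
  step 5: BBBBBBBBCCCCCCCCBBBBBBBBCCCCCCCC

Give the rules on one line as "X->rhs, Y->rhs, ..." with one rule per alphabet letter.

A->BB, B->CC, C->D, D->A

  step 2 ⇒ step 3: CCCCDDCCCCDD ⇒ D·D·D·D·A·A·D·D·D·D·A·A
    C ↦ D
    D ↦ A
    A ↦ BB  (constrained at step 0)
    B ↦ CC  (constrained at step 0)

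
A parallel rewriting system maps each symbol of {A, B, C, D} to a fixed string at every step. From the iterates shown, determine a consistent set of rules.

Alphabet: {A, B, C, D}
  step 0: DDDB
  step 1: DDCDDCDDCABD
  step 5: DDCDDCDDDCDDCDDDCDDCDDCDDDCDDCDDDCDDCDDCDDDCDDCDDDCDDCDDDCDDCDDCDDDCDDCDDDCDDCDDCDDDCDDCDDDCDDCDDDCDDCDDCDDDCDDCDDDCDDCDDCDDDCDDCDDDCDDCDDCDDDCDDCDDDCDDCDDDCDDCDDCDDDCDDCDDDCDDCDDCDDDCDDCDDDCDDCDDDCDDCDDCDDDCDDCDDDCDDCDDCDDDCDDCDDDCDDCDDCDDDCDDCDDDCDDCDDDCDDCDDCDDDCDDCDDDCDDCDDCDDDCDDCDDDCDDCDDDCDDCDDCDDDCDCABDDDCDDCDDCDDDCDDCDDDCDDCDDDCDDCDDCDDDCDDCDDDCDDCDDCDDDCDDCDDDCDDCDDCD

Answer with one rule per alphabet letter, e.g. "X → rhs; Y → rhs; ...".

A->C, B->ABD, C->D, D->DDC

  step 0 ⇒ step 1: DDDB ⇒ DDC·DDC·DDC·ABD
    B ↦ ABD
    D ↦ DDC
    A ↦ C  (constrained at step 1)
    C ↦ D  (constrained at step 1)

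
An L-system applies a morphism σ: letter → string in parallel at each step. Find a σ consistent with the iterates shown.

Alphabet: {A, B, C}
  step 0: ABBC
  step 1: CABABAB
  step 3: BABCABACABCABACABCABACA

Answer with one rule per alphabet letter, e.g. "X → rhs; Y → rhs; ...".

  step 0 ⇒ step 1: ABBC ⇒ CA·BA·BA·B
    A ↦ CA
    B ↦ BA
    C ↦ B

A->CA, B->BA, C->B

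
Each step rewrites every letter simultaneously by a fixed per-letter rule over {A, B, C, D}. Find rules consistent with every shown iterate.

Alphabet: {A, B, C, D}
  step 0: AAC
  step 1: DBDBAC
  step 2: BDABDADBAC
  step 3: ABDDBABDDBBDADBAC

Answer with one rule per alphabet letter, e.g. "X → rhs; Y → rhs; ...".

A->DB, B->A, C->AC, D->BD

  step 2 ⇒ step 3: BDABDADBAC ⇒ A·BD·DB·A·BD·DB·BD·A·DB·AC
    A ↦ DB
    B ↦ A
    C ↦ AC
    D ↦ BD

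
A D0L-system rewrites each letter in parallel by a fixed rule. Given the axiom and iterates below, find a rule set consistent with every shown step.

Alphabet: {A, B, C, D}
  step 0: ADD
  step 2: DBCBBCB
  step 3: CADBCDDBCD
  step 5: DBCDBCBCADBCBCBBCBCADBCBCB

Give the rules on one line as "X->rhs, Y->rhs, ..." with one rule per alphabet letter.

A->B, B->D, C->BC, D->CA

  step 2 ⇒ step 3: DBCBBCB ⇒ CA·D·BC·D·D·BC·D
    B ↦ D
    C ↦ BC
    D ↦ CA
    A ↦ B  (constrained at step 0)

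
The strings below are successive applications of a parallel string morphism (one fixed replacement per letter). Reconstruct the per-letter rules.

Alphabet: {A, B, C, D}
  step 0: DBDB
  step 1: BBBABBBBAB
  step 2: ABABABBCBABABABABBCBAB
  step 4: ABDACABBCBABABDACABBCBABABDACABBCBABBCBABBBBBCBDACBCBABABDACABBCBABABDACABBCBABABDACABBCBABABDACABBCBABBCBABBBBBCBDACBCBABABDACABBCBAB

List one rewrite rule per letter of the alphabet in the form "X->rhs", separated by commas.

  step 1 ⇒ step 2: BBBABBBBAB ⇒ AB·AB·AB·BCB·AB·AB·AB·AB·BCB·AB
    A ↦ BCB
    B ↦ AB
    C ↦ DAC  (constrained at step 2)
  step 0 ⇒ step 1: DBDB ⇒ BBB·AB·BBB·AB
    D ↦ BBB

A->BCB, B->AB, C->DAC, D->BBB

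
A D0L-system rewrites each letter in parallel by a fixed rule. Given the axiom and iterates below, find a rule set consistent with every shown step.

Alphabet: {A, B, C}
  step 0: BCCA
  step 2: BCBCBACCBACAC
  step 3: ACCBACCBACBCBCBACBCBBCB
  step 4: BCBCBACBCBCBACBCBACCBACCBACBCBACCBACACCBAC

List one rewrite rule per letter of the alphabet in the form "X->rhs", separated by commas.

  step 3 ⇒ step 4: ACCBACCBACBCBCBACBCBBCB ⇒ B·CB·CB·AC·B·CB·CB·AC·B·CB·AC·CB·AC·CB·AC·B·CB·AC·CB·AC·AC·CB·AC
    A ↦ B
    B ↦ AC
    C ↦ CB

A->B, B->AC, C->CB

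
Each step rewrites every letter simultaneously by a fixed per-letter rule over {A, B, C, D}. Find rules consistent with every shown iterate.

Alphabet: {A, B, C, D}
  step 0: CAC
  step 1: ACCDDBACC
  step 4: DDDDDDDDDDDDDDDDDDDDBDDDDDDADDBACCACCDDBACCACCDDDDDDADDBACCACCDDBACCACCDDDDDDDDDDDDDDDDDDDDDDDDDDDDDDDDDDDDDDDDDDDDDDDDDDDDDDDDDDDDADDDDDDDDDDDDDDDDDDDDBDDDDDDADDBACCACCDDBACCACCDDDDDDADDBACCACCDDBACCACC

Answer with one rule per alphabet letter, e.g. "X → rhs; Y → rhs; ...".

A->DDB, B->A, C->ACC, D->DDD

  step 0 ⇒ step 1: CAC ⇒ ACC·DDB·ACC
    A ↦ DDB
    C ↦ ACC
    B ↦ A  (constrained at step 1)
    D ↦ DDD  (constrained at step 1)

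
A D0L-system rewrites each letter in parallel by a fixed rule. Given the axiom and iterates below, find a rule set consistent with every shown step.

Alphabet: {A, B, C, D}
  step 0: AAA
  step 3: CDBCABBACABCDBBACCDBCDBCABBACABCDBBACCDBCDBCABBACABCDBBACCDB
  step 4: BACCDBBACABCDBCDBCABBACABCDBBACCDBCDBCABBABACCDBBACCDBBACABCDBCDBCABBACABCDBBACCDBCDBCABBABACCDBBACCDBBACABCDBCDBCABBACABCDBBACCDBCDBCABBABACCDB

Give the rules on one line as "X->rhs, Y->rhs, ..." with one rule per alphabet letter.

  step 3 ⇒ step 4: CDBCABBACABCDBBACCDBCDBCABBACABCDBBACCDBCDBCABBACABCDBBACCDB ⇒ BA·C·CDB·BA·CAB·CDB·CDB·CAB·BA·CAB·CDB·BA·C·CDB·CDB·CAB·BA·BA·C·CDB·BA·C·CDB·BA·CAB·CDB·CDB·CAB·BA·CAB·CDB·BA·C·CDB·CDB·CAB·BA·BA·C·CDB·BA·C·CDB·BA·CAB·CDB·CDB·CAB·BA·CAB·CDB·BA·C·CDB·CDB·CAB·BA·BA·C·CDB
    A ↦ CAB
    B ↦ CDB
    C ↦ BA
    D ↦ C

A->CAB, B->CDB, C->BA, D->C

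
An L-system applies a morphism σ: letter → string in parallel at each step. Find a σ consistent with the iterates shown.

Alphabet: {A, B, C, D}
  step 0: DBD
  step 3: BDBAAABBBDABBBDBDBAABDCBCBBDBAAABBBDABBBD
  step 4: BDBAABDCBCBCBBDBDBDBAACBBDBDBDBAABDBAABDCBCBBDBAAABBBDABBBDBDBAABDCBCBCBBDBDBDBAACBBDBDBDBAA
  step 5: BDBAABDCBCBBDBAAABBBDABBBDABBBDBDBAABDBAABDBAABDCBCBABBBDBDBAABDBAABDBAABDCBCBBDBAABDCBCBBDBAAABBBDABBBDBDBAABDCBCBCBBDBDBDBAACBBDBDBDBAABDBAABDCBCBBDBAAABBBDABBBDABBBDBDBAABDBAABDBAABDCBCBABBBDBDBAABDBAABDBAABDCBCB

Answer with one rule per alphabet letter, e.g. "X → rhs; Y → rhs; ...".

A->CB, B->BD, C->ABB, D->BAA

  step 4 ⇒ step 5: BDBAABDCBCBCBBDBDBDBAACBBDBDBDBAABDBAABDCBCBBDBAAABBBDABBBDBDBAABDCBCBCBBDBDBDBAACBBDBDBDBAA ⇒ BD·BAA·BD·CB·CB·BD·BAA·ABB·BD·ABB·BD·ABB·BD·BD·BAA·BD·BAA·BD·BAA·BD·CB·CB·ABB·BD·BD·BAA·BD·BAA·BD·BAA·BD·CB·CB·BD·BAA·BD·CB·CB·BD·BAA·ABB·BD·ABB·BD·BD·BAA·BD·CB·CB·CB·BD·BD·BD·BAA·CB·BD·BD·BD·BAA·BD·BAA·BD·CB·CB·BD·BAA·ABB·BD·ABB·BD·ABB·BD·BD·BAA·BD·BAA·BD·BAA·BD·CB·CB·ABB·BD·BD·BAA·BD·BAA·BD·BAA·BD·CB·CB
    A ↦ CB
    B ↦ BD
    C ↦ ABB
    D ↦ BAA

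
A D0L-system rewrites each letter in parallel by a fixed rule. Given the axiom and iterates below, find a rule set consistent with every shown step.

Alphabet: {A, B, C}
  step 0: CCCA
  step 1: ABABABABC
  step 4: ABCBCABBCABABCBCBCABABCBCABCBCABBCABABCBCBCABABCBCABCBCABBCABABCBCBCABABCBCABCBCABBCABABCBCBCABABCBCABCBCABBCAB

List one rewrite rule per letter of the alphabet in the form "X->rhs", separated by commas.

  step 0 ⇒ step 1: CCCA ⇒ AB·AB·AB·ABC
    A ↦ ABC
    C ↦ AB
    B ↦ BC  (constrained at step 1)

A->ABC, B->BC, C->AB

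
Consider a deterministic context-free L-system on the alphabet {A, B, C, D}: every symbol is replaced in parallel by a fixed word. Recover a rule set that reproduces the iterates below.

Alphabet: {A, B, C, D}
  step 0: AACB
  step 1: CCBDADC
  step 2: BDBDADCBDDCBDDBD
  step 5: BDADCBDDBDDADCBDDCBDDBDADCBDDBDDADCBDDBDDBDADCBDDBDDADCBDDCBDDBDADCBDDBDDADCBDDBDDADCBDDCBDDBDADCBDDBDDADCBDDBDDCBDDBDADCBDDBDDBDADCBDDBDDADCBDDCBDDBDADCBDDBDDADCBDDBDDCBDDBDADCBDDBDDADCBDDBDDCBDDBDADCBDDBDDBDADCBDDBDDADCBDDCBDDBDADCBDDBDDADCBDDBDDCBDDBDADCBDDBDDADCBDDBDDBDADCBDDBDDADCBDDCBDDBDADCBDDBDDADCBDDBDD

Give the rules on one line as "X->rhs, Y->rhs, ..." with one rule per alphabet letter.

  step 1 ⇒ step 2: CCBDADC ⇒ BD·BD·ADC·BDD·C·BDD·BD
    A ↦ C
    B ↦ ADC
    C ↦ BD
    D ↦ BDD

A->C, B->ADC, C->BD, D->BDD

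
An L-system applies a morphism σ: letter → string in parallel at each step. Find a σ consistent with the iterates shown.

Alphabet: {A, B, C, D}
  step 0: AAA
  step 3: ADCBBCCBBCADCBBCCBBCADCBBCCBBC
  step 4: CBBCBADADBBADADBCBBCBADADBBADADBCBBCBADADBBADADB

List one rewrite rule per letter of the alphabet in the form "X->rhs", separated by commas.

A->CBB, B->AD, C->B, D->C

  step 3 ⇒ step 4: ADCBBCCBBCADCBBCCBBCADCBBCCBBC ⇒ CBB·C·B·AD·AD·B·B·AD·AD·B·CBB·C·B·AD·AD·B·B·AD·AD·B·CBB·C·B·AD·AD·B·B·AD·AD·B
    A ↦ CBB
    B ↦ AD
    C ↦ B
    D ↦ C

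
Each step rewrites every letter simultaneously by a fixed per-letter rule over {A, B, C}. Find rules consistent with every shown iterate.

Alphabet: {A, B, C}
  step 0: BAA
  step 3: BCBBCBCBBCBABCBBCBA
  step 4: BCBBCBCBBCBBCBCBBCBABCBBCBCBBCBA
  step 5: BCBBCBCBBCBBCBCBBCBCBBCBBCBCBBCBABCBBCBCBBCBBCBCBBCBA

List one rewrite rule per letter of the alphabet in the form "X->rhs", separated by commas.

  step 4 ⇒ step 5: BCBBCBCBBCBBCBCBBCBABCBBCBCBBCBA ⇒ BC·B·BC·BC·B·BC·B·BC·BC·B·BC·BC·B·BC·B·BC·BC·B·BC·BA·BC·B·BC·BC·B·BC·B·BC·BC·B·BC·BA
    A ↦ BA
    B ↦ BC
    C ↦ B

A->BA, B->BC, C->B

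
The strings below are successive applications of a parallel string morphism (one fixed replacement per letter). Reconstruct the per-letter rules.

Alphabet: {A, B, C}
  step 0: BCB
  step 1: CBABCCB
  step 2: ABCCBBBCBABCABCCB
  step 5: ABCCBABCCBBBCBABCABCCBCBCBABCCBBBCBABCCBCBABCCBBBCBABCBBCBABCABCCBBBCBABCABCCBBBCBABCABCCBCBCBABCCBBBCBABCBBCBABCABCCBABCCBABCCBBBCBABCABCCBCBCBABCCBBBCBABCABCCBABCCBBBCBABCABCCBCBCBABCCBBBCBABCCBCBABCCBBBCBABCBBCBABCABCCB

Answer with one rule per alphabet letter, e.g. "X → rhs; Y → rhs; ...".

A->BB, B->CB, C->ABC

  step 1 ⇒ step 2: CBABCCB ⇒ ABC·CB·BB·CB·ABC·ABC·CB
    A ↦ BB
    B ↦ CB
    C ↦ ABC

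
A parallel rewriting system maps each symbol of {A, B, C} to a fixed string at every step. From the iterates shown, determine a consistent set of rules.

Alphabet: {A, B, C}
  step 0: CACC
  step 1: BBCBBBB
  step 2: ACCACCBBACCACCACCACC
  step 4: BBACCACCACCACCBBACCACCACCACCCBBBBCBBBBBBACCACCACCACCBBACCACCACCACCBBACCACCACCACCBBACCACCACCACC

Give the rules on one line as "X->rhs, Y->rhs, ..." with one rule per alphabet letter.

  step 1 ⇒ step 2: BBCBBBB ⇒ ACC·ACC·BB·ACC·ACC·ACC·ACC
    B ↦ ACC
    C ↦ BB
  step 0 ⇒ step 1: CACC ⇒ BB·C·BB·BB
    A ↦ C

A->C, B->ACC, C->BB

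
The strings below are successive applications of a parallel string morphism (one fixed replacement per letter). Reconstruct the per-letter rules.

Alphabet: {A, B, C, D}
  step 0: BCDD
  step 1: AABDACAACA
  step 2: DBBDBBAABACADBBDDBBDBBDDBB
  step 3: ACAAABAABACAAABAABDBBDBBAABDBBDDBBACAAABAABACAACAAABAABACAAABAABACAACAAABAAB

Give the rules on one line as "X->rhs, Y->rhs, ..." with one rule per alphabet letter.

  step 2 ⇒ step 3: DBBDBBAABACADBBDDBBDBBDDBB ⇒ ACA·AAB·AAB·ACA·AAB·AAB·DBB·DBB·AAB·DBB·D·DBB·ACA·AAB·AAB·ACA·ACA·AAB·AAB·ACA·AAB·AAB·ACA·ACA·AAB·AAB
    A ↦ DBB
    B ↦ AAB
    C ↦ D
    D ↦ ACA

A->DBB, B->AAB, C->D, D->ACA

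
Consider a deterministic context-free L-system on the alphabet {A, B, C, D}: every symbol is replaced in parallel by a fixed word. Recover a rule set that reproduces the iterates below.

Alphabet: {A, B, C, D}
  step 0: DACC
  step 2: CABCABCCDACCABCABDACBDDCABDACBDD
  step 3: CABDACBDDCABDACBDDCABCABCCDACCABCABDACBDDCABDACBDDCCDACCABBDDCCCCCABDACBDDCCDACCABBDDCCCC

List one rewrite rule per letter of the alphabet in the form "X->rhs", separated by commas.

A->DAC, B->BDD, C->CAB, D->CC

  step 2 ⇒ step 3: CABCABCCDACCABCABDACBDDCABDACBDD ⇒ CAB·DAC·BDD·CAB·DAC·BDD·CAB·CAB·CC·DAC·CAB·CAB·DAC·BDD·CAB·DAC·BDD·CC·DAC·CAB·BDD·CC·CC·CAB·DAC·BDD·CC·DAC·CAB·BDD·CC·CC
    A ↦ DAC
    B ↦ BDD
    C ↦ CAB
    D ↦ CC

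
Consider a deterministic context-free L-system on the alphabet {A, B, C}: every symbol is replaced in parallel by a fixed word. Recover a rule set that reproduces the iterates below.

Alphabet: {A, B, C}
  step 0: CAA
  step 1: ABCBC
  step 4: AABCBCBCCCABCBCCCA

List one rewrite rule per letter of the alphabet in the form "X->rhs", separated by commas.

A->BC, B->CC, C->A

  step 0 ⇒ step 1: CAA ⇒ A·BC·BC
    A ↦ BC
    C ↦ A
    B ↦ CC  (constrained at step 1)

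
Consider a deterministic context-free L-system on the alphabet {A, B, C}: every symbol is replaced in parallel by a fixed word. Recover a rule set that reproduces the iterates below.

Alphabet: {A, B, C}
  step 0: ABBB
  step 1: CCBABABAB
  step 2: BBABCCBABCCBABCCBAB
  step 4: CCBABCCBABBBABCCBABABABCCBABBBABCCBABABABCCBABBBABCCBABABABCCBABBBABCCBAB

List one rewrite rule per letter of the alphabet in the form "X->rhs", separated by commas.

  step 1 ⇒ step 2: CCBABABAB ⇒ B·B·AB·CCB·AB·CCB·AB·CCB·AB
    A ↦ CCB
    B ↦ AB
    C ↦ B

A->CCB, B->AB, C->B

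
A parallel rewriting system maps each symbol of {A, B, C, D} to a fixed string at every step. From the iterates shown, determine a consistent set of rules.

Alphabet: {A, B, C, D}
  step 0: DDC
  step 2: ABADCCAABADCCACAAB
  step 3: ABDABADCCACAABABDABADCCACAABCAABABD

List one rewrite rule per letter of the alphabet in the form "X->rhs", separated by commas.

  step 2 ⇒ step 3: ABADCCAABADCCACAAB ⇒ AB·D·AB·ADC·CA·CA·AB·AB·D·AB·ADC·CA·CA·AB·CA·AB·AB·D
    A ↦ AB
    B ↦ D
    C ↦ CA
    D ↦ ADC

A->AB, B->D, C->CA, D->ADC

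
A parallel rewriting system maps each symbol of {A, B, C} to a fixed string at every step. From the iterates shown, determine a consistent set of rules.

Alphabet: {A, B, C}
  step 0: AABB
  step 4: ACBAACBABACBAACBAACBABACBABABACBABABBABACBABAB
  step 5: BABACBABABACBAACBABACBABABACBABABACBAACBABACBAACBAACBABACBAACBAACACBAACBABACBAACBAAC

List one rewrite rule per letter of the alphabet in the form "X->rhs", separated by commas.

A->BA, B->AC, C->B

  step 4 ⇒ step 5: ACBAACBABACBAACBAACBABACBABABACBABABBABACBABAB ⇒ BA·B·AC·BA·BA·B·AC·BA·AC·BA·B·AC·BA·BA·B·AC·BA·BA·B·AC·BA·AC·BA·B·AC·BA·AC·BA·AC·BA·B·AC·BA·AC·BA·AC·AC·BA·AC·BA·B·AC·BA·AC·BA·AC
    A ↦ BA
    B ↦ AC
    C ↦ B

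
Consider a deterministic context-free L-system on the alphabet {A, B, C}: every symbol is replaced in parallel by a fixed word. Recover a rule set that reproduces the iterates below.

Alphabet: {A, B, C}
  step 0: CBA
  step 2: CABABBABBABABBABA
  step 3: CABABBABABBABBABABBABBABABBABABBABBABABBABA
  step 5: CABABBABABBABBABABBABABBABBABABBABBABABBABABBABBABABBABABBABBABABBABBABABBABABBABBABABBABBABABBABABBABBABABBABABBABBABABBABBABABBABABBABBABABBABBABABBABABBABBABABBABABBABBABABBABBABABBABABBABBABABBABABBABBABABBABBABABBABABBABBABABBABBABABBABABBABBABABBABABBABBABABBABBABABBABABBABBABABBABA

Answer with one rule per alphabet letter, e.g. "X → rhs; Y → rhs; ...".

  step 2 ⇒ step 3: CABABBABBABABBABA ⇒ CA·BA·BBA·BA·BBA·BBA·BA·BBA·BBA·BA·BBA·BA·BBA·BBA·BA·BBA·BA
    A ↦ BA
    B ↦ BBA
    C ↦ CA

A->BA, B->BBA, C->CA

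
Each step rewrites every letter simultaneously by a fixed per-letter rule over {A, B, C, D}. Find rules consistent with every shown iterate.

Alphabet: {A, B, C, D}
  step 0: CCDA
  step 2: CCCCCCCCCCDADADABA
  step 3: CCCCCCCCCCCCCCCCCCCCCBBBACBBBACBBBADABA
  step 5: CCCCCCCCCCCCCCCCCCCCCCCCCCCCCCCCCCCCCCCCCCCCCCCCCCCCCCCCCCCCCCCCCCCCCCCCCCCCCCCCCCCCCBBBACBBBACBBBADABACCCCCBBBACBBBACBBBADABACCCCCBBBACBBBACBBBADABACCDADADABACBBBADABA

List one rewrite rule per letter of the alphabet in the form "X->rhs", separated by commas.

  step 2 ⇒ step 3: CCCCCCCCCCDADADABA ⇒ CC·CC·CC·CC·CC·CC·CC·CC·CC·CC·CBB·BA·CBB·BA·CBB·BA·DA·BA
    A ↦ BA
    B ↦ DA
    C ↦ CC
    D ↦ CBB

A->BA, B->DA, C->CC, D->CBB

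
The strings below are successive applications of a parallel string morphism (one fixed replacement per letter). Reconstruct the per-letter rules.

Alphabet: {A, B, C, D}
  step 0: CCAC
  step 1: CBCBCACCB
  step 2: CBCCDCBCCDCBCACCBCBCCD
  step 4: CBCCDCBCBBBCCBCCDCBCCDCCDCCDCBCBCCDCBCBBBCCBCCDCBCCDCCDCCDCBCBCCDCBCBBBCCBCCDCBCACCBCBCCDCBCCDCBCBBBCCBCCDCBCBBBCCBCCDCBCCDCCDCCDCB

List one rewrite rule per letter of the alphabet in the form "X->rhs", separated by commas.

  step 1 ⇒ step 2: CBCBCACCB ⇒ CB·CCD·CB·CCD·CB·CAC·CB·CB·CCD
    A ↦ CAC
    B ↦ CCD
    C ↦ CB
    D ↦ BBC  (constrained at step 2)

A->CAC, B->CCD, C->CB, D->BBC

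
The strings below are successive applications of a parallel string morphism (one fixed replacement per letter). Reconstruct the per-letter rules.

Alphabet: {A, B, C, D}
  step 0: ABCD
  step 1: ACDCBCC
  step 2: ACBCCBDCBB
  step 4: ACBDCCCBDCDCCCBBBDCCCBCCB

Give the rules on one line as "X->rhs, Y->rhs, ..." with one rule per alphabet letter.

A->AC, B->DC, C->B, D->CC

  step 1 ⇒ step 2: ACDCBCC ⇒ AC·B·CC·B·DC·B·B
    A ↦ AC
    B ↦ DC
    C ↦ B
    D ↦ CC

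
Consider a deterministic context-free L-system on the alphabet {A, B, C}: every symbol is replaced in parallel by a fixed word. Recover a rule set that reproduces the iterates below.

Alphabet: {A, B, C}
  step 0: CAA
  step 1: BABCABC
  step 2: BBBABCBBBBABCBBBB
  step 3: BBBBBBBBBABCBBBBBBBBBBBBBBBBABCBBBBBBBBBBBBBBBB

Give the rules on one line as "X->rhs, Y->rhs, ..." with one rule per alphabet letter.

  step 2 ⇒ step 3: BBBABCBBBBABCBBBB ⇒ BBB·BBB·BBB·ABC·BBB·B·BBB·BBB·BBB·BBB·ABC·BBB·B·BBB·BBB·BBB·BBB
    A ↦ ABC
    B ↦ BBB
    C ↦ B

A->ABC, B->BBB, C->B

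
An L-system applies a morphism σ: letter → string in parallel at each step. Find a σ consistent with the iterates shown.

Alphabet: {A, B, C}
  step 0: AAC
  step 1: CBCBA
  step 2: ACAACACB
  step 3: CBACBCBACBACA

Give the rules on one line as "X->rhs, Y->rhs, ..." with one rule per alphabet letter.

  step 2 ⇒ step 3: ACAACACB ⇒ CB·A·CB·CB·A·CB·A·CA
    A ↦ CB
    B ↦ CA
    C ↦ A

A->CB, B->CA, C->A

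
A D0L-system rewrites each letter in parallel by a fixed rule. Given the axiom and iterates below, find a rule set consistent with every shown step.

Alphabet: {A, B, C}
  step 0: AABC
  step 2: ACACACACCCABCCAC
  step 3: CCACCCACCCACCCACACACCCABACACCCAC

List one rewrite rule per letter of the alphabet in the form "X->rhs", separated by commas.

  step 2 ⇒ step 3: ACACACACCCABCCAC ⇒ CC·AC·CC·AC·CC·AC·CC·AC·AC·AC·CC·AB·AC·AC·CC·AC
    A ↦ CC
    B ↦ AB
    C ↦ AC

A->CC, B->AB, C->AC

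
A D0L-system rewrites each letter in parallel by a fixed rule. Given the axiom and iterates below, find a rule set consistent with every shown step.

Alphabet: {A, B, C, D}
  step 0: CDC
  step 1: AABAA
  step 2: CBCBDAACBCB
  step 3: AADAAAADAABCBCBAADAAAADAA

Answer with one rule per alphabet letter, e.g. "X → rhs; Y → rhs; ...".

A->CB, B->DAA, C->AA, D->B

  step 2 ⇒ step 3: CBCBDAACBCB ⇒ AA·DAA·AA·DAA·B·CB·CB·AA·DAA·AA·DAA
    A ↦ CB
    B ↦ DAA
    C ↦ AA
    D ↦ B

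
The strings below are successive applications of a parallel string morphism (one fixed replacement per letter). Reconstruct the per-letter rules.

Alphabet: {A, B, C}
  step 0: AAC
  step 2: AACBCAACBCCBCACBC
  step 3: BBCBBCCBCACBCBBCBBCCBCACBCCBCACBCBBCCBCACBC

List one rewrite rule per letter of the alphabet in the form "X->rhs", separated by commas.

A->BBC, B->A, C->CBC

  step 2 ⇒ step 3: AACBCAACBCCBCACBC ⇒ BBC·BBC·CBC·A·CBC·BBC·BBC·CBC·A·CBC·CBC·A·CBC·BBC·CBC·A·CBC
    A ↦ BBC
    B ↦ A
    C ↦ CBC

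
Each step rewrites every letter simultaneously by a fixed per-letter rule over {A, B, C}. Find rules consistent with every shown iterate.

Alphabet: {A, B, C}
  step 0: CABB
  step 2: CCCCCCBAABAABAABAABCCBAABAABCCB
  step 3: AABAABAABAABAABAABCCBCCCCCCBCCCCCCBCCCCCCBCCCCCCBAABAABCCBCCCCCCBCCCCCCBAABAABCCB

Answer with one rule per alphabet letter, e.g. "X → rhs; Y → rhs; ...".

A->CC, B->CCB, C->AAB

  step 2 ⇒ step 3: CCCCCCBAABAABAABAABCCBAABAABCCB ⇒ AAB·AAB·AAB·AAB·AAB·AAB·CCB·CC·CC·CCB·CC·CC·CCB·CC·CC·CCB·CC·CC·CCB·AAB·AAB·CCB·CC·CC·CCB·CC·CC·CCB·AAB·AAB·CCB
    A ↦ CC
    B ↦ CCB
    C ↦ AAB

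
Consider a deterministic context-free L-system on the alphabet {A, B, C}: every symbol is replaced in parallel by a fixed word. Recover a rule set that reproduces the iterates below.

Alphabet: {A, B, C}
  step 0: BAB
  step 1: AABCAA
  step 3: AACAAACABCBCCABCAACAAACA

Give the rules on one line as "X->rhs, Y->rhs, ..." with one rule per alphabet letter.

A->BC, B->AA, C->CA

  step 0 ⇒ step 1: BAB ⇒ AA·BC·AA
    A ↦ BC
    B ↦ AA
    C ↦ CA  (constrained at step 1)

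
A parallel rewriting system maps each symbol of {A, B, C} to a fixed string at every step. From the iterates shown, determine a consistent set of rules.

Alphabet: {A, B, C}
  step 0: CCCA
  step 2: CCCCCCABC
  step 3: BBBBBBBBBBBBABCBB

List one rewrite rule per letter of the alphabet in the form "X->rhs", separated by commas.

  step 2 ⇒ step 3: CCCCCCABC ⇒ BB·BB·BB·BB·BB·BB·AB·C·BB
    A ↦ AB
    B ↦ C
    C ↦ BB

A->AB, B->C, C->BB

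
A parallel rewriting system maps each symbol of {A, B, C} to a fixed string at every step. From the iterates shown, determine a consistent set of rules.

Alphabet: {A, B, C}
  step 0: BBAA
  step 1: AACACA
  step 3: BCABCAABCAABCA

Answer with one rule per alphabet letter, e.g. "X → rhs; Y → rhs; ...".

A->CA, B->A, C->B

  step 0 ⇒ step 1: BBAA ⇒ A·A·CA·CA
    A ↦ CA
    B ↦ A
    C ↦ B  (constrained at step 1)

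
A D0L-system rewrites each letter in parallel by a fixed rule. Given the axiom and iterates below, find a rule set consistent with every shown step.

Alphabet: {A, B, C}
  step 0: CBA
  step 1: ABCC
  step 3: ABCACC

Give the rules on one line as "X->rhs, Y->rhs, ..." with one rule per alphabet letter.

A->C, B->BC, C->A

  step 0 ⇒ step 1: CBA ⇒ A·BC·C
    A ↦ C
    B ↦ BC
    C ↦ A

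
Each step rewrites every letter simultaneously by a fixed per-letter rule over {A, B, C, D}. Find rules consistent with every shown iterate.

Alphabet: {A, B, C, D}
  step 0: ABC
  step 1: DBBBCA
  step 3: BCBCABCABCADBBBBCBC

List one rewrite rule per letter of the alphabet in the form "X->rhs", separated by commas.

  step 0 ⇒ step 1: ABC ⇒ DBB·BC·A
    A ↦ DBB
    B ↦ BC
    C ↦ A
    D ↦ B  (constrained at step 1)

A->DBB, B->BC, C->A, D->B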